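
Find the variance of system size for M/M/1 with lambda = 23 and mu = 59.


rho = 23/59; Var(N) = rho/(1-rho)^2 = 1.05

1.05


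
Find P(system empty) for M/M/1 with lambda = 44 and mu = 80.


P0 = 1 - rho = 1 - 44/80 = 0.45

0.45


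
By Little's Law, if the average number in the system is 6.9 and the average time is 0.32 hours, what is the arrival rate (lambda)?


lambda = L / W = 6.9 / 0.32 = 21.56 per hour

21.56 per hour


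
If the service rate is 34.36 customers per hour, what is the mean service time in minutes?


Mean service time = 60/mu = 60/34.36 = 1.75 minutes

1.75 minutes


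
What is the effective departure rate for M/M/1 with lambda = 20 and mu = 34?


For a stable queue (lambda < mu), throughput = lambda = 20 per hour

20 per hour


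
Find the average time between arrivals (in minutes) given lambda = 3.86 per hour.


Mean interarrival time = 60/lambda = 60/3.86 = 15.54 minutes

15.54 minutes


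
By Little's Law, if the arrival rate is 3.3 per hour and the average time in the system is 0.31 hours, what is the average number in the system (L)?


L = lambda * W = 3.3 * 0.31 = 1.02

1.02


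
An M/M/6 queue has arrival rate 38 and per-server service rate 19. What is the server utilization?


rho = lambda/(c*mu) = 38/(6*19) = 0.3333

0.3333


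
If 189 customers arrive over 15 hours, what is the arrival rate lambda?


lambda = total arrivals / time = 189 / 15 = 12.6 per hour

12.6 per hour


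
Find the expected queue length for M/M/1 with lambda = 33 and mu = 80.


rho = 33/80; Lq = rho^2/(1-rho) = 0.29

0.29


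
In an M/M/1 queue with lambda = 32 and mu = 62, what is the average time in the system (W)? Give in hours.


W = 1/(mu - lambda) = 1/(62 - 32) = 0.0333 hours

0.0333 hours


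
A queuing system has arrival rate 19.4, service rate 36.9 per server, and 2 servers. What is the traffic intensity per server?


rho = lambda / (c * mu) = 19.4 / (2 * 36.9) = 0.2629

0.2629


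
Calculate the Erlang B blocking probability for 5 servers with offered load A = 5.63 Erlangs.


B(N,A) = (A^N/N!) / sum(A^k/k!, k=0..N) with N=5, A=5.63 = 0.3338

0.3338


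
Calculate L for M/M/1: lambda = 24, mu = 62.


rho = 24/62; L = rho/(1-rho) = 0.63

0.63


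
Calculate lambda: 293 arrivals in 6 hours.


lambda = total arrivals / time = 293 / 6 = 48.83 per hour

48.83 per hour


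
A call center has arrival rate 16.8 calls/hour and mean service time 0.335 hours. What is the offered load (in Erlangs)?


Offered load a = lambda * E[S] = 16.8 * 0.335 = 5.63 Erlangs

5.63 Erlangs


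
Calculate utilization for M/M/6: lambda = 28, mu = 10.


rho = lambda/(c*mu) = 28/(6*10) = 0.4667

0.4667


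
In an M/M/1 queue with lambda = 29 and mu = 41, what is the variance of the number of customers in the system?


rho = 29/41; Var(N) = rho/(1-rho)^2 = 8.26

8.26


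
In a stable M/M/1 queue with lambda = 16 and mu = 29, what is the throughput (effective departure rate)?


For a stable queue (lambda < mu), throughput = lambda = 16 per hour

16 per hour


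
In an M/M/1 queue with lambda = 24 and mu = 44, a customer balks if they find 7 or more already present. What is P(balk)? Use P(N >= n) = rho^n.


P(N >= 7) = rho^7 = (24/44)^7 = 0.0144

0.0144


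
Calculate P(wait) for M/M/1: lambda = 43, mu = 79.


P(wait) = rho = lambda/mu = 43/79 = 0.5443

0.5443


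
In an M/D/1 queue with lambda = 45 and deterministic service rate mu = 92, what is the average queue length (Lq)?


M/D/1: Lq = rho^2 / (2*(1-rho)) where rho = 45/92; Lq = 0.23

0.23


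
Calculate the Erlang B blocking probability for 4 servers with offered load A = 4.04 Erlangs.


B(N,A) = (A^N/N!) / sum(A^k/k!, k=0..N) with N=4, A=4.04 = 0.3145

0.3145


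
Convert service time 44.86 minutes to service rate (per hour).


mu = 60 / avg_service_time = 60 / 44.86 = 1.34 per hour

1.34 per hour


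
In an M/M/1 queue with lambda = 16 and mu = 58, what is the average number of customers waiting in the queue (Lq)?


rho = 16/58; Lq = rho^2/(1-rho) = 0.11

0.11


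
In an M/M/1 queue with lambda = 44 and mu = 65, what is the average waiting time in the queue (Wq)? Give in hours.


rho = 44/65; Wq = rho/(mu - lambda) = 0.0322 hours

0.0322 hours


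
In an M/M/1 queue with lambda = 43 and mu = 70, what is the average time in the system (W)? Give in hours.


W = 1/(mu - lambda) = 1/(70 - 43) = 0.037 hours

0.037 hours


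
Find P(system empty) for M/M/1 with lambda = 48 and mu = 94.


P0 = 1 - rho = 1 - 48/94 = 0.4894

0.4894


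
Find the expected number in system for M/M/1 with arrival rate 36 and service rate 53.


rho = 36/53; L = rho/(1-rho) = 2.12

2.12


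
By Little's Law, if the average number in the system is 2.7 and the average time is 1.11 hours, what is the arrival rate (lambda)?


lambda = L / W = 2.7 / 1.11 = 2.43 per hour

2.43 per hour


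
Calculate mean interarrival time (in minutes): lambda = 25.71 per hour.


Mean interarrival time = 60/lambda = 60/25.71 = 2.33 minutes

2.33 minutes


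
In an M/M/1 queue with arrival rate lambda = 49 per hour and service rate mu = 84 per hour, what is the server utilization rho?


rho = lambda/mu = 49/84 = 0.5833

0.5833


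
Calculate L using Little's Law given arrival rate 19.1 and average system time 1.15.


L = lambda * W = 19.1 * 1.15 = 21.97

21.97


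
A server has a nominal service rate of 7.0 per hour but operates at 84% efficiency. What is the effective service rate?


Effective rate = mu * efficiency = 7.0 * 0.84 = 5.88 per hour

5.88 per hour


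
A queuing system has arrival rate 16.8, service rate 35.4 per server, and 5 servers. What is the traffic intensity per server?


rho = lambda / (c * mu) = 16.8 / (5 * 35.4) = 0.0949

0.0949


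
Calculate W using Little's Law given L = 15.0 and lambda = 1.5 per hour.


W = L / lambda = 15.0 / 1.5 = 10.0 hours

10.0 hours


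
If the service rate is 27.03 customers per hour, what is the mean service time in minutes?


Mean service time = 60/mu = 60/27.03 = 2.22 minutes

2.22 minutes


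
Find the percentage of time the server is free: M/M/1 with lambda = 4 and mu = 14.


Idle fraction = (1 - rho) * 100 = (1 - 4/14) * 100 = 71.4%

71.4%


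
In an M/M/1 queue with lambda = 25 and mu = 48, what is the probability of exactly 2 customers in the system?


rho = 25/48; P(n) = (1-rho)*rho^n = (1-25/48)*(25/48)^2 = 0.13

0.13


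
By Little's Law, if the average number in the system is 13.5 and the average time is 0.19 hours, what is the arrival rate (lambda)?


lambda = L / W = 13.5 / 0.19 = 71.05 per hour

71.05 per hour


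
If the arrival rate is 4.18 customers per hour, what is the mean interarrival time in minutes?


Mean interarrival time = 60/lambda = 60/4.18 = 14.35 minutes

14.35 minutes


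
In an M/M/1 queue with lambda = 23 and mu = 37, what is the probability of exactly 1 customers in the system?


rho = 23/37; P(n) = (1-rho)*rho^n = (1-23/37)*(23/37)^1 = 0.2352

0.2352


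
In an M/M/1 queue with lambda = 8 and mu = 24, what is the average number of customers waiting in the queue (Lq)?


rho = 8/24; Lq = rho^2/(1-rho) = 0.17

0.17


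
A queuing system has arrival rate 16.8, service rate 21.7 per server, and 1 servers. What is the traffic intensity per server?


rho = lambda / (c * mu) = 16.8 / (1 * 21.7) = 0.7742

0.7742


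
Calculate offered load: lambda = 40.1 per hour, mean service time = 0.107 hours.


Offered load a = lambda * E[S] = 40.1 * 0.107 = 4.29 Erlangs

4.29 Erlangs


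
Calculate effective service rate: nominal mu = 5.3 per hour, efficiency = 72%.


Effective rate = mu * efficiency = 5.3 * 0.72 = 3.82 per hour

3.82 per hour


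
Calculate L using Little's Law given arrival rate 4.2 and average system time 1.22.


L = lambda * W = 4.2 * 1.22 = 5.12

5.12


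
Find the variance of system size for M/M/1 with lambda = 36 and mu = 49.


rho = 36/49; Var(N) = rho/(1-rho)^2 = 10.44

10.44


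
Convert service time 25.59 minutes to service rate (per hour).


mu = 60 / avg_service_time = 60 / 25.59 = 2.34 per hour

2.34 per hour


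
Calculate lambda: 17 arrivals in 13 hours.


lambda = total arrivals / time = 17 / 13 = 1.31 per hour

1.31 per hour


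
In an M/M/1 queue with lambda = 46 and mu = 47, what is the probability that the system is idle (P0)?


P0 = 1 - rho = 1 - 46/47 = 0.0213

0.0213


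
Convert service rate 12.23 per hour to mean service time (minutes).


Mean service time = 60/mu = 60/12.23 = 4.91 minutes

4.91 minutes


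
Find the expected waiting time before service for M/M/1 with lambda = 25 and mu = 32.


rho = 25/32; Wq = rho/(mu - lambda) = 0.1116 hours

0.1116 hours


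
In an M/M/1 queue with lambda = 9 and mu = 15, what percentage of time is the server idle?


Idle fraction = (1 - rho) * 100 = (1 - 9/15) * 100 = 40.0%

40.0%


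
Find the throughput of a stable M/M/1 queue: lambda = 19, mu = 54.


For a stable queue (lambda < mu), throughput = lambda = 19 per hour

19 per hour


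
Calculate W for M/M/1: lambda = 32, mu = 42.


W = 1/(mu - lambda) = 1/(42 - 32) = 0.1 hours

0.1 hours


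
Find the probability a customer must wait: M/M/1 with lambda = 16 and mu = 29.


P(wait) = rho = lambda/mu = 16/29 = 0.5517

0.5517


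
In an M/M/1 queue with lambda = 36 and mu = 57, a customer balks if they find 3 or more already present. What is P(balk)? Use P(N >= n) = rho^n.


P(N >= 3) = rho^3 = (36/57)^3 = 0.2519

0.2519


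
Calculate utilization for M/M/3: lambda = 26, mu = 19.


rho = lambda/(c*mu) = 26/(3*19) = 0.4561

0.4561


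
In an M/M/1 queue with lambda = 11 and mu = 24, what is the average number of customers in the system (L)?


rho = 11/24; L = rho/(1-rho) = 0.85

0.85


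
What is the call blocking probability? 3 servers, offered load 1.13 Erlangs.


B(N,A) = (A^N/N!) / sum(A^k/k!, k=0..N) with N=3, A=1.13 = 0.0799

0.0799


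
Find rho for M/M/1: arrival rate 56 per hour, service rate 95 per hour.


rho = lambda/mu = 56/95 = 0.5895

0.5895


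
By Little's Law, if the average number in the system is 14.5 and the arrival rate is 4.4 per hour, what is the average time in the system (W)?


W = L / lambda = 14.5 / 4.4 = 3.2955 hours

3.2955 hours


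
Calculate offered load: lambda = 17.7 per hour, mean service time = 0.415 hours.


Offered load a = lambda * E[S] = 17.7 * 0.415 = 7.35 Erlangs

7.35 Erlangs


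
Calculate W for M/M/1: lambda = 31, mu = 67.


W = 1/(mu - lambda) = 1/(67 - 31) = 0.0278 hours

0.0278 hours


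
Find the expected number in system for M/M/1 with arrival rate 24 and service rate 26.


rho = 24/26; L = rho/(1-rho) = 12.0

12.0


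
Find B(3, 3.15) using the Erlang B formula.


B(N,A) = (A^N/N!) / sum(A^k/k!, k=0..N) with N=3, A=3.15 = 0.3638

0.3638


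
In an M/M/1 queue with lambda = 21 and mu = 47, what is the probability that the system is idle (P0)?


P0 = 1 - rho = 1 - 21/47 = 0.5532

0.5532


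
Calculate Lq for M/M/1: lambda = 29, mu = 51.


rho = 29/51; Lq = rho^2/(1-rho) = 0.75

0.75


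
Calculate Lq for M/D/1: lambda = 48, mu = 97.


M/D/1: Lq = rho^2 / (2*(1-rho)) where rho = 48/97; Lq = 0.24

0.24


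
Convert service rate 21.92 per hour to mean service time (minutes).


Mean service time = 60/mu = 60/21.92 = 2.74 minutes

2.74 minutes


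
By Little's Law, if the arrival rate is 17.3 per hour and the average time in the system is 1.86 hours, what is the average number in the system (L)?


L = lambda * W = 17.3 * 1.86 = 32.18

32.18


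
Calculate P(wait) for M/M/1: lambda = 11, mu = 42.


P(wait) = rho = lambda/mu = 11/42 = 0.2619

0.2619


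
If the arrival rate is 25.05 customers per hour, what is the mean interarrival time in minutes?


Mean interarrival time = 60/lambda = 60/25.05 = 2.4 minutes

2.4 minutes


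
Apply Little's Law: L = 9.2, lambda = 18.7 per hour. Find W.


W = L / lambda = 9.2 / 18.7 = 0.492 hours

0.492 hours


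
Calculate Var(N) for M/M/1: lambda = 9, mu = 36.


rho = 9/36; Var(N) = rho/(1-rho)^2 = 0.44

0.44


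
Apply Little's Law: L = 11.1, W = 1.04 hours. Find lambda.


lambda = L / W = 11.1 / 1.04 = 10.67 per hour

10.67 per hour


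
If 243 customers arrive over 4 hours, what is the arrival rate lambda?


lambda = total arrivals / time = 243 / 4 = 60.75 per hour

60.75 per hour


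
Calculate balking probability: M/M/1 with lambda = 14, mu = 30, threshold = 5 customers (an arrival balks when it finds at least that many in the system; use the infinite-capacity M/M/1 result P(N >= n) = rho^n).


P(N >= 5) = rho^5 = (14/30)^5 = 0.0221

0.0221


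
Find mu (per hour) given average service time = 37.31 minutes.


mu = 60 / avg_service_time = 60 / 37.31 = 1.61 per hour

1.61 per hour


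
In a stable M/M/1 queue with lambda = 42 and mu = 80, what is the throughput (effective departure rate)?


For a stable queue (lambda < mu), throughput = lambda = 42 per hour

42 per hour


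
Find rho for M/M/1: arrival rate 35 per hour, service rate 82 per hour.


rho = lambda/mu = 35/82 = 0.4268

0.4268


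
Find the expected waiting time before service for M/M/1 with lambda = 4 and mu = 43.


rho = 4/43; Wq = rho/(mu - lambda) = 0.0024 hours

0.0024 hours


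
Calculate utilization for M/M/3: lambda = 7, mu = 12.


rho = lambda/(c*mu) = 7/(3*12) = 0.1944

0.1944


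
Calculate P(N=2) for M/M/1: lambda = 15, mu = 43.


rho = 15/43; P(n) = (1-rho)*rho^n = (1-15/43)*(15/43)^2 = 0.0792

0.0792


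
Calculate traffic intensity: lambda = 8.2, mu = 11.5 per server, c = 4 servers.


rho = lambda / (c * mu) = 8.2 / (4 * 11.5) = 0.1783

0.1783


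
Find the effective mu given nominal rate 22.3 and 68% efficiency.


Effective rate = mu * efficiency = 22.3 * 0.68 = 15.16 per hour

15.16 per hour


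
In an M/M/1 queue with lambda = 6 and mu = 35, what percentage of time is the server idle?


Idle fraction = (1 - rho) * 100 = (1 - 6/35) * 100 = 82.9%

82.9%


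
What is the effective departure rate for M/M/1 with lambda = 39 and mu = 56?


For a stable queue (lambda < mu), throughput = lambda = 39 per hour

39 per hour


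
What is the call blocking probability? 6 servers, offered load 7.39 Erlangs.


B(N,A) = (A^N/N!) / sum(A^k/k!, k=0..N) with N=6, A=7.39 = 0.3551

0.3551


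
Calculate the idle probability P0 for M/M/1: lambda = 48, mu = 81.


P0 = 1 - rho = 1 - 48/81 = 0.4074

0.4074


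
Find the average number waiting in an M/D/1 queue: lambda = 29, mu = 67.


M/D/1: Lq = rho^2 / (2*(1-rho)) where rho = 29/67; Lq = 0.17

0.17


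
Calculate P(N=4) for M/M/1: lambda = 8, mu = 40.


rho = 8/40; P(n) = (1-rho)*rho^n = (1-8/40)*(8/40)^4 = 0.0013

0.0013


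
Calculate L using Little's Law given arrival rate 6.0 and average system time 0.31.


L = lambda * W = 6.0 * 0.31 = 1.86

1.86


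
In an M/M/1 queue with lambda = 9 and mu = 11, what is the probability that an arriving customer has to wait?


P(wait) = rho = lambda/mu = 9/11 = 0.8182

0.8182


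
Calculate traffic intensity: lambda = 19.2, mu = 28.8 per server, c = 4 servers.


rho = lambda / (c * mu) = 19.2 / (4 * 28.8) = 0.1667

0.1667


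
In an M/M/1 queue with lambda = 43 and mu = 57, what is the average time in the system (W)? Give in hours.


W = 1/(mu - lambda) = 1/(57 - 43) = 0.0714 hours

0.0714 hours


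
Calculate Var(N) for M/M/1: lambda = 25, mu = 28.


rho = 25/28; Var(N) = rho/(1-rho)^2 = 77.78

77.78


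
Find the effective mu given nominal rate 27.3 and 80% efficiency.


Effective rate = mu * efficiency = 27.3 * 0.8 = 21.84 per hour

21.84 per hour


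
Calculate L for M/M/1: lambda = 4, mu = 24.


rho = 4/24; L = rho/(1-rho) = 0.2

0.2


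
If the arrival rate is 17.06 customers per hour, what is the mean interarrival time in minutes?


Mean interarrival time = 60/lambda = 60/17.06 = 3.52 minutes

3.52 minutes


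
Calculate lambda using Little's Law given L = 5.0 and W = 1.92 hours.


lambda = L / W = 5.0 / 1.92 = 2.6 per hour

2.6 per hour


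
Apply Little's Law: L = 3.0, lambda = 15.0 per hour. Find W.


W = L / lambda = 3.0 / 15.0 = 0.2 hours

0.2 hours


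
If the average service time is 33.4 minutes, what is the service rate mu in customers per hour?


mu = 60 / avg_service_time = 60 / 33.4 = 1.8 per hour

1.8 per hour


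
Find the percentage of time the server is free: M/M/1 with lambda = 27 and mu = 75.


Idle fraction = (1 - rho) * 100 = (1 - 27/75) * 100 = 64.0%

64.0%


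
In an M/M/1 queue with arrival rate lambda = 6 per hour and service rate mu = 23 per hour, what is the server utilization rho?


rho = lambda/mu = 6/23 = 0.2609

0.2609


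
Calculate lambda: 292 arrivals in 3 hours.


lambda = total arrivals / time = 292 / 3 = 97.33 per hour

97.33 per hour


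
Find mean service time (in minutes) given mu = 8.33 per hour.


Mean service time = 60/mu = 60/8.33 = 7.2 minutes

7.2 minutes


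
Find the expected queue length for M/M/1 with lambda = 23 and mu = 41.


rho = 23/41; Lq = rho^2/(1-rho) = 0.72

0.72


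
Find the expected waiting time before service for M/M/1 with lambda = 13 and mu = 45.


rho = 13/45; Wq = rho/(mu - lambda) = 0.009 hours

0.009 hours


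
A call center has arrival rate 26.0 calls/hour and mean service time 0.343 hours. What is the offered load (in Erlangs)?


Offered load a = lambda * E[S] = 26.0 * 0.343 = 8.92 Erlangs

8.92 Erlangs


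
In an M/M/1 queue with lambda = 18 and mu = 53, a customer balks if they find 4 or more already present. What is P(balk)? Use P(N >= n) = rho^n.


P(N >= 4) = rho^4 = (18/53)^4 = 0.0133

0.0133


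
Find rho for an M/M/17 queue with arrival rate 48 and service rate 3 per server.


rho = lambda/(c*mu) = 48/(17*3) = 0.9412

0.9412


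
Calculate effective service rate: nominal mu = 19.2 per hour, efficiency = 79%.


Effective rate = mu * efficiency = 19.2 * 0.79 = 15.17 per hour

15.17 per hour


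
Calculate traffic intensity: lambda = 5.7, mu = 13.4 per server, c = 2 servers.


rho = lambda / (c * mu) = 5.7 / (2 * 13.4) = 0.2127

0.2127


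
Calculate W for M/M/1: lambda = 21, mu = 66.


W = 1/(mu - lambda) = 1/(66 - 21) = 0.0222 hours

0.0222 hours


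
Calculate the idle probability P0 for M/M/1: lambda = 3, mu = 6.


P0 = 1 - rho = 1 - 3/6 = 0.5

0.5


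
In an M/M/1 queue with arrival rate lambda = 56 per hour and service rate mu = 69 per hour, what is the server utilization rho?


rho = lambda/mu = 56/69 = 0.8116

0.8116


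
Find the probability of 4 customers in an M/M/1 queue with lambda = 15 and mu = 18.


rho = 15/18; P(n) = (1-rho)*rho^n = (1-15/18)*(15/18)^4 = 0.0804

0.0804


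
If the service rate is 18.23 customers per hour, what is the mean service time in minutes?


Mean service time = 60/mu = 60/18.23 = 3.29 minutes

3.29 minutes


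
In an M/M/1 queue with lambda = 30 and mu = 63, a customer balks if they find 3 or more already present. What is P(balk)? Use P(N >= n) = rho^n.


P(N >= 3) = rho^3 = (30/63)^3 = 0.108

0.108


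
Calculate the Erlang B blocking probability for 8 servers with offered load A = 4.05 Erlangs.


B(N,A) = (A^N/N!) / sum(A^k/k!, k=0..N) with N=8, A=4.05 = 0.032

0.032


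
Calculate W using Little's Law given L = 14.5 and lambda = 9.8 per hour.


W = L / lambda = 14.5 / 9.8 = 1.4796 hours

1.4796 hours


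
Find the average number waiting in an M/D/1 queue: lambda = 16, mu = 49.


M/D/1: Lq = rho^2 / (2*(1-rho)) where rho = 16/49; Lq = 0.08

0.08


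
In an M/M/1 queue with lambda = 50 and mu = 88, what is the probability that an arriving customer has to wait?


P(wait) = rho = lambda/mu = 50/88 = 0.5682

0.5682


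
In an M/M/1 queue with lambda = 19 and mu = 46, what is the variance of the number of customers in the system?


rho = 19/46; Var(N) = rho/(1-rho)^2 = 1.2

1.2


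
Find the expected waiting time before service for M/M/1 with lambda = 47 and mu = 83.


rho = 47/83; Wq = rho/(mu - lambda) = 0.0157 hours

0.0157 hours


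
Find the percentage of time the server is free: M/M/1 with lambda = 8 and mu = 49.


Idle fraction = (1 - rho) * 100 = (1 - 8/49) * 100 = 83.7%

83.7%


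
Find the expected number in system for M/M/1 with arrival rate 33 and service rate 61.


rho = 33/61; L = rho/(1-rho) = 1.18

1.18


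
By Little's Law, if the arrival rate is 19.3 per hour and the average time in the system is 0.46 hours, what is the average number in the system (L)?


L = lambda * W = 19.3 * 0.46 = 8.88

8.88


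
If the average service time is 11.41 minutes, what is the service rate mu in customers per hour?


mu = 60 / avg_service_time = 60 / 11.41 = 5.26 per hour

5.26 per hour


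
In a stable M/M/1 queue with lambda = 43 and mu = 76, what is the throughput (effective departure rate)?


For a stable queue (lambda < mu), throughput = lambda = 43 per hour

43 per hour


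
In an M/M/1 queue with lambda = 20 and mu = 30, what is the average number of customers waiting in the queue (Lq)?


rho = 20/30; Lq = rho^2/(1-rho) = 1.33

1.33


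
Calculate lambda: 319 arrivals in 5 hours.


lambda = total arrivals / time = 319 / 5 = 63.8 per hour

63.8 per hour


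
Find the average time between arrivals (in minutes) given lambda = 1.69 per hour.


Mean interarrival time = 60/lambda = 60/1.69 = 35.5 minutes

35.5 minutes


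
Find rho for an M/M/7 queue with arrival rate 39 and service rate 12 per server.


rho = lambda/(c*mu) = 39/(7*12) = 0.4643

0.4643


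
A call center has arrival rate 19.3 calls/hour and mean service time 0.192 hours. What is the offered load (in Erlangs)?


Offered load a = lambda * E[S] = 19.3 * 0.192 = 3.71 Erlangs

3.71 Erlangs


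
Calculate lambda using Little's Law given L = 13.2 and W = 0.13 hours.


lambda = L / W = 13.2 / 0.13 = 101.54 per hour

101.54 per hour


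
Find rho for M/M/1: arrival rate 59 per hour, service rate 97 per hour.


rho = lambda/mu = 59/97 = 0.6082

0.6082


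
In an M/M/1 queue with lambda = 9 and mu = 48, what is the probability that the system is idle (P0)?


P0 = 1 - rho = 1 - 9/48 = 0.8125

0.8125


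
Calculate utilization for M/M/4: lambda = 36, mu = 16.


rho = lambda/(c*mu) = 36/(4*16) = 0.5625

0.5625


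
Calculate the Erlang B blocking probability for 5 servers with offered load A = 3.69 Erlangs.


B(N,A) = (A^N/N!) / sum(A^k/k!, k=0..N) with N=5, A=3.69 = 0.1712

0.1712


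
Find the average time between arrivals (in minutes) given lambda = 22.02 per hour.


Mean interarrival time = 60/lambda = 60/22.02 = 2.72 minutes

2.72 minutes


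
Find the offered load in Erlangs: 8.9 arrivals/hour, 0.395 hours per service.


Offered load a = lambda * E[S] = 8.9 * 0.395 = 3.52 Erlangs

3.52 Erlangs


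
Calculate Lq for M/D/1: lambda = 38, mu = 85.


M/D/1: Lq = rho^2 / (2*(1-rho)) where rho = 38/85; Lq = 0.18

0.18


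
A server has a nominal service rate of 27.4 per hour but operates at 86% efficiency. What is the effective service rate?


Effective rate = mu * efficiency = 27.4 * 0.86 = 23.56 per hour

23.56 per hour


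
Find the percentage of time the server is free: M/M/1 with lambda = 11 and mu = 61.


Idle fraction = (1 - rho) * 100 = (1 - 11/61) * 100 = 82.0%

82.0%


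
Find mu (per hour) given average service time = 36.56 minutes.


mu = 60 / avg_service_time = 60 / 36.56 = 1.64 per hour

1.64 per hour


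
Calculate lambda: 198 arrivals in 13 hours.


lambda = total arrivals / time = 198 / 13 = 15.23 per hour

15.23 per hour


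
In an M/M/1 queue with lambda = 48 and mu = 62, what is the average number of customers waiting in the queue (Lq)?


rho = 48/62; Lq = rho^2/(1-rho) = 2.65

2.65


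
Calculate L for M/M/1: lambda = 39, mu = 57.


rho = 39/57; L = rho/(1-rho) = 2.17

2.17


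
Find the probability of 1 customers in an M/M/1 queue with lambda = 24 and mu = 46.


rho = 24/46; P(n) = (1-rho)*rho^n = (1-24/46)*(24/46)^1 = 0.2495

0.2495


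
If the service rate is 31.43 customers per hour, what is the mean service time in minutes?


Mean service time = 60/mu = 60/31.43 = 1.91 minutes

1.91 minutes


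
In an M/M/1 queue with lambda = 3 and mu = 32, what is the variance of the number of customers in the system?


rho = 3/32; Var(N) = rho/(1-rho)^2 = 0.11

0.11


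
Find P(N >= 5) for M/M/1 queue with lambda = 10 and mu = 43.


P(N >= 5) = rho^5 = (10/43)^5 = 0.0007

0.0007


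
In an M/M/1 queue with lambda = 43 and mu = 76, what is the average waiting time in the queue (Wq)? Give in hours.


rho = 43/76; Wq = rho/(mu - lambda) = 0.0171 hours

0.0171 hours


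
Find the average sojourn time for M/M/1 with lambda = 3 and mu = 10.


W = 1/(mu - lambda) = 1/(10 - 3) = 0.1429 hours

0.1429 hours


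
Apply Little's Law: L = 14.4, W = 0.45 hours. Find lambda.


lambda = L / W = 14.4 / 0.45 = 32.0 per hour

32.0 per hour


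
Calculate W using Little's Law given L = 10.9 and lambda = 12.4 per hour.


W = L / lambda = 10.9 / 12.4 = 0.879 hours

0.879 hours


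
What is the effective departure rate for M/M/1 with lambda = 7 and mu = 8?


For a stable queue (lambda < mu), throughput = lambda = 7 per hour

7 per hour


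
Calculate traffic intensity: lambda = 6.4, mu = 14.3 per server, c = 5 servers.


rho = lambda / (c * mu) = 6.4 / (5 * 14.3) = 0.0895

0.0895


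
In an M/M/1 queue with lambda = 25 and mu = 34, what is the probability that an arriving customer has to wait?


P(wait) = rho = lambda/mu = 25/34 = 0.7353

0.7353


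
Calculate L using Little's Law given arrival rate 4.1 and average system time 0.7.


L = lambda * W = 4.1 * 0.7 = 2.87

2.87


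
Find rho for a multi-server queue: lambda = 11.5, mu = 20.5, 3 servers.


rho = lambda / (c * mu) = 11.5 / (3 * 20.5) = 0.187

0.187


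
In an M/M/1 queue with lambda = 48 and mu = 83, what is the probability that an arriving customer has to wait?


P(wait) = rho = lambda/mu = 48/83 = 0.5783

0.5783


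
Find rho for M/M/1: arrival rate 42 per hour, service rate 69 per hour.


rho = lambda/mu = 42/69 = 0.6087

0.6087


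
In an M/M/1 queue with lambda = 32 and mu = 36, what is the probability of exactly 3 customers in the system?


rho = 32/36; P(n) = (1-rho)*rho^n = (1-32/36)*(32/36)^3 = 0.078

0.078


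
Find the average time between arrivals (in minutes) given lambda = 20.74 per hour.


Mean interarrival time = 60/lambda = 60/20.74 = 2.89 minutes

2.89 minutes


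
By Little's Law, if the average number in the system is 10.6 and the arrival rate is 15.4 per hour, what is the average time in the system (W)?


W = L / lambda = 10.6 / 15.4 = 0.6883 hours

0.6883 hours


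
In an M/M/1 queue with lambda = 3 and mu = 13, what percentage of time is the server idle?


Idle fraction = (1 - rho) * 100 = (1 - 3/13) * 100 = 76.9%

76.9%


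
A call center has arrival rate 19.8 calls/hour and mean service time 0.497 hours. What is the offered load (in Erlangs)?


Offered load a = lambda * E[S] = 19.8 * 0.497 = 9.84 Erlangs

9.84 Erlangs


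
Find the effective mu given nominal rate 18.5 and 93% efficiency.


Effective rate = mu * efficiency = 18.5 * 0.93 = 17.21 per hour

17.21 per hour


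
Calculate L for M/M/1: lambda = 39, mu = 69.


rho = 39/69; L = rho/(1-rho) = 1.3

1.3


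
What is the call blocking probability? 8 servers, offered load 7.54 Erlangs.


B(N,A) = (A^N/N!) / sum(A^k/k!, k=0..N) with N=8, A=7.54 = 0.2097

0.2097


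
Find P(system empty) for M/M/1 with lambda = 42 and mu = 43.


P0 = 1 - rho = 1 - 42/43 = 0.0233

0.0233


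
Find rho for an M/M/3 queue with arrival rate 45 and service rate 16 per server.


rho = lambda/(c*mu) = 45/(3*16) = 0.9375

0.9375


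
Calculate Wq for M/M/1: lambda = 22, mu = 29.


rho = 22/29; Wq = rho/(mu - lambda) = 0.1084 hours

0.1084 hours


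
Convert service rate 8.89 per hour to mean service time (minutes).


Mean service time = 60/mu = 60/8.89 = 6.75 minutes

6.75 minutes


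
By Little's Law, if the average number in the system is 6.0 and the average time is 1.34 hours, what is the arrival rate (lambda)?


lambda = L / W = 6.0 / 1.34 = 4.48 per hour

4.48 per hour


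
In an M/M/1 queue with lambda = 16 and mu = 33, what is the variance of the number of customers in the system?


rho = 16/33; Var(N) = rho/(1-rho)^2 = 1.83

1.83


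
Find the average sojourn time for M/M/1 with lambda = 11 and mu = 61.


W = 1/(mu - lambda) = 1/(61 - 11) = 0.02 hours

0.02 hours


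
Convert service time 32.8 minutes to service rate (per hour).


mu = 60 / avg_service_time = 60 / 32.8 = 1.83 per hour

1.83 per hour


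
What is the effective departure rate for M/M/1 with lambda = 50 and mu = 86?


For a stable queue (lambda < mu), throughput = lambda = 50 per hour

50 per hour


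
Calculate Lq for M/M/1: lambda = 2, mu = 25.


rho = 2/25; Lq = rho^2/(1-rho) = 0.01

0.01


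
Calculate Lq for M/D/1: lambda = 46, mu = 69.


M/D/1: Lq = rho^2 / (2*(1-rho)) where rho = 46/69; Lq = 0.67

0.67


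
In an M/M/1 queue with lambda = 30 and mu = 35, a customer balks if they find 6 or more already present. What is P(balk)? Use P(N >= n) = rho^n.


P(N >= 6) = rho^6 = (30/35)^6 = 0.3966

0.3966


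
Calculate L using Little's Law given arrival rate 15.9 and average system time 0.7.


L = lambda * W = 15.9 * 0.7 = 11.13

11.13


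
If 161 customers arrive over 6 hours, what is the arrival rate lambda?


lambda = total arrivals / time = 161 / 6 = 26.83 per hour

26.83 per hour


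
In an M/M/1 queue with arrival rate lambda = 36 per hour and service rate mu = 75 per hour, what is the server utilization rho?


rho = lambda/mu = 36/75 = 0.48

0.48


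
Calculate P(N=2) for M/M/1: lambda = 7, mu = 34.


rho = 7/34; P(n) = (1-rho)*rho^n = (1-7/34)*(7/34)^2 = 0.0337

0.0337


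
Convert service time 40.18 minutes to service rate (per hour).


mu = 60 / avg_service_time = 60 / 40.18 = 1.49 per hour

1.49 per hour


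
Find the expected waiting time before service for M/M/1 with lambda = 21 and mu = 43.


rho = 21/43; Wq = rho/(mu - lambda) = 0.0222 hours

0.0222 hours


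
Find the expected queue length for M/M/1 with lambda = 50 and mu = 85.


rho = 50/85; Lq = rho^2/(1-rho) = 0.84

0.84


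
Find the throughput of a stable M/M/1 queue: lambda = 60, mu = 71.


For a stable queue (lambda < mu), throughput = lambda = 60 per hour

60 per hour


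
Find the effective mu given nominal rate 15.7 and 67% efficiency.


Effective rate = mu * efficiency = 15.7 * 0.67 = 10.52 per hour

10.52 per hour


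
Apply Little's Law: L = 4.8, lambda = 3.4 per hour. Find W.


W = L / lambda = 4.8 / 3.4 = 1.4118 hours

1.4118 hours


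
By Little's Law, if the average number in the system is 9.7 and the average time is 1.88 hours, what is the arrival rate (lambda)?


lambda = L / W = 9.7 / 1.88 = 5.16 per hour

5.16 per hour


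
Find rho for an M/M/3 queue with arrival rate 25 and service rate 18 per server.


rho = lambda/(c*mu) = 25/(3*18) = 0.463

0.463


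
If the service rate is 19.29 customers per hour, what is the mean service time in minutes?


Mean service time = 60/mu = 60/19.29 = 3.11 minutes

3.11 minutes


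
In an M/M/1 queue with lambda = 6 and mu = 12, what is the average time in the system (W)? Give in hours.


W = 1/(mu - lambda) = 1/(12 - 6) = 0.1667 hours

0.1667 hours


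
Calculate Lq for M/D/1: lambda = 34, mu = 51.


M/D/1: Lq = rho^2 / (2*(1-rho)) where rho = 34/51; Lq = 0.67

0.67


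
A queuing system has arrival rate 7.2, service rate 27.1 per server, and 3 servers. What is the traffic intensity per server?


rho = lambda / (c * mu) = 7.2 / (3 * 27.1) = 0.0886

0.0886


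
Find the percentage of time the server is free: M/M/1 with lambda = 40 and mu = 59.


Idle fraction = (1 - rho) * 100 = (1 - 40/59) * 100 = 32.2%

32.2%


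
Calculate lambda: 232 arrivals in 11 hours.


lambda = total arrivals / time = 232 / 11 = 21.09 per hour

21.09 per hour


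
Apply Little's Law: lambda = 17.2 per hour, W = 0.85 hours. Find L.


L = lambda * W = 17.2 * 0.85 = 14.62

14.62


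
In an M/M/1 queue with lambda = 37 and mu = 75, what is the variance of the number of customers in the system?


rho = 37/75; Var(N) = rho/(1-rho)^2 = 1.92

1.92


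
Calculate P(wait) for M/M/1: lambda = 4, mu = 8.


P(wait) = rho = lambda/mu = 4/8 = 0.5

0.5


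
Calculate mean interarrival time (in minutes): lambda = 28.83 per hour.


Mean interarrival time = 60/lambda = 60/28.83 = 2.08 minutes

2.08 minutes


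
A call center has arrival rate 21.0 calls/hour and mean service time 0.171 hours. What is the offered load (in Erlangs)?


Offered load a = lambda * E[S] = 21.0 * 0.171 = 3.59 Erlangs

3.59 Erlangs


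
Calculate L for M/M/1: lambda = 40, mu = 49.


rho = 40/49; L = rho/(1-rho) = 4.44

4.44


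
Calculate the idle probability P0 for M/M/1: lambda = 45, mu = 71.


P0 = 1 - rho = 1 - 45/71 = 0.3662

0.3662


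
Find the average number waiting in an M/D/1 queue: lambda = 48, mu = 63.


M/D/1: Lq = rho^2 / (2*(1-rho)) where rho = 48/63; Lq = 1.22

1.22


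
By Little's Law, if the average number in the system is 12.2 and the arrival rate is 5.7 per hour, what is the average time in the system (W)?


W = L / lambda = 12.2 / 5.7 = 2.1404 hours

2.1404 hours


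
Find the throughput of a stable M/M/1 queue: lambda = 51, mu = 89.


For a stable queue (lambda < mu), throughput = lambda = 51 per hour

51 per hour


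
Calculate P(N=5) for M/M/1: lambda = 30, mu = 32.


rho = 30/32; P(n) = (1-rho)*rho^n = (1-30/32)*(30/32)^5 = 0.0453

0.0453


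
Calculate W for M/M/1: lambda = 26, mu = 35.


W = 1/(mu - lambda) = 1/(35 - 26) = 0.1111 hours

0.1111 hours


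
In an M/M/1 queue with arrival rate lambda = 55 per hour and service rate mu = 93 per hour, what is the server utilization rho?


rho = lambda/mu = 55/93 = 0.5914

0.5914


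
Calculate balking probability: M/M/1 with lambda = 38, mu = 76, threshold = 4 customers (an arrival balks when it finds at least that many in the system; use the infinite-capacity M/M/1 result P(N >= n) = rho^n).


P(N >= 4) = rho^4 = (38/76)^4 = 0.0625

0.0625


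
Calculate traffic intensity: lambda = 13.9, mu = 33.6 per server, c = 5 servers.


rho = lambda / (c * mu) = 13.9 / (5 * 33.6) = 0.0827

0.0827


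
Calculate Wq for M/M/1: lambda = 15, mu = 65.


rho = 15/65; Wq = rho/(mu - lambda) = 0.0046 hours

0.0046 hours


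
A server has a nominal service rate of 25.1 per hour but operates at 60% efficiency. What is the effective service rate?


Effective rate = mu * efficiency = 25.1 * 0.6 = 15.06 per hour

15.06 per hour


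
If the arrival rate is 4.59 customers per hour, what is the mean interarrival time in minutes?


Mean interarrival time = 60/lambda = 60/4.59 = 13.07 minutes

13.07 minutes


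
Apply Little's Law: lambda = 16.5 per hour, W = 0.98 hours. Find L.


L = lambda * W = 16.5 * 0.98 = 16.17

16.17


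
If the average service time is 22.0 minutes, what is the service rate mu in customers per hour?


mu = 60 / avg_service_time = 60 / 22.0 = 2.73 per hour

2.73 per hour


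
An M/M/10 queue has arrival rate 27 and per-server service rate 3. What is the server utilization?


rho = lambda/(c*mu) = 27/(10*3) = 0.9

0.9


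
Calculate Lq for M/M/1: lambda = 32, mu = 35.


rho = 32/35; Lq = rho^2/(1-rho) = 9.75

9.75


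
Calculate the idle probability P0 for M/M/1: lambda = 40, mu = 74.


P0 = 1 - rho = 1 - 40/74 = 0.4595

0.4595


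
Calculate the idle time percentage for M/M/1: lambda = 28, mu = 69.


Idle fraction = (1 - rho) * 100 = (1 - 28/69) * 100 = 59.4%

59.4%


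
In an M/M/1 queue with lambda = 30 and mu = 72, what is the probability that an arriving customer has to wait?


P(wait) = rho = lambda/mu = 30/72 = 0.4167

0.4167


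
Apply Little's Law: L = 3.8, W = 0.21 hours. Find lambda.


lambda = L / W = 3.8 / 0.21 = 18.1 per hour

18.1 per hour


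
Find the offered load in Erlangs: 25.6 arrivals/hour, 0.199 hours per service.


Offered load a = lambda * E[S] = 25.6 * 0.199 = 5.09 Erlangs

5.09 Erlangs


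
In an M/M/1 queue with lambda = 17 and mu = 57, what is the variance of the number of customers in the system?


rho = 17/57; Var(N) = rho/(1-rho)^2 = 0.61

0.61


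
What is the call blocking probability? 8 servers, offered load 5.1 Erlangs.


B(N,A) = (A^N/N!) / sum(A^k/k!, k=0..N) with N=8, A=5.1 = 0.0748

0.0748


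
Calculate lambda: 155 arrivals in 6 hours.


lambda = total arrivals / time = 155 / 6 = 25.83 per hour

25.83 per hour


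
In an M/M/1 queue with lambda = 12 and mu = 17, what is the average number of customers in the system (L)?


rho = 12/17; L = rho/(1-rho) = 2.4

2.4


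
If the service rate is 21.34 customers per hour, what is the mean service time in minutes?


Mean service time = 60/mu = 60/21.34 = 2.81 minutes

2.81 minutes


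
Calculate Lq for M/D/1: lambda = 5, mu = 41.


M/D/1: Lq = rho^2 / (2*(1-rho)) where rho = 5/41; Lq = 0.01

0.01


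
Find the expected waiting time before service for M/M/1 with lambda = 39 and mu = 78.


rho = 39/78; Wq = rho/(mu - lambda) = 0.0128 hours

0.0128 hours


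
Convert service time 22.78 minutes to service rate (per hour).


mu = 60 / avg_service_time = 60 / 22.78 = 2.63 per hour

2.63 per hour


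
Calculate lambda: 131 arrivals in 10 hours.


lambda = total arrivals / time = 131 / 10 = 13.1 per hour

13.1 per hour


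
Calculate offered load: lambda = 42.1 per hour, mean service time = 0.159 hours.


Offered load a = lambda * E[S] = 42.1 * 0.159 = 6.69 Erlangs

6.69 Erlangs


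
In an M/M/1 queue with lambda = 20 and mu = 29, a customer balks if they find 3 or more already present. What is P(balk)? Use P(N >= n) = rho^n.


P(N >= 3) = rho^3 = (20/29)^3 = 0.328

0.328


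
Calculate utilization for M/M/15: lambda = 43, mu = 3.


rho = lambda/(c*mu) = 43/(15*3) = 0.9556

0.9556


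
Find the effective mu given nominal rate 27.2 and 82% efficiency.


Effective rate = mu * efficiency = 27.2 * 0.82 = 22.3 per hour

22.3 per hour


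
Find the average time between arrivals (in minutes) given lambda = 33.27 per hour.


Mean interarrival time = 60/lambda = 60/33.27 = 1.8 minutes

1.8 minutes


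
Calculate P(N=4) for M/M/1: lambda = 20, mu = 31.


rho = 20/31; P(n) = (1-rho)*rho^n = (1-20/31)*(20/31)^4 = 0.0615

0.0615


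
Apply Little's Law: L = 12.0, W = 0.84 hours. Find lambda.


lambda = L / W = 12.0 / 0.84 = 14.29 per hour

14.29 per hour


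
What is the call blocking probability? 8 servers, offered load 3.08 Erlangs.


B(N,A) = (A^N/N!) / sum(A^k/k!, k=0..N) with N=8, A=3.08 = 0.0093

0.0093
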